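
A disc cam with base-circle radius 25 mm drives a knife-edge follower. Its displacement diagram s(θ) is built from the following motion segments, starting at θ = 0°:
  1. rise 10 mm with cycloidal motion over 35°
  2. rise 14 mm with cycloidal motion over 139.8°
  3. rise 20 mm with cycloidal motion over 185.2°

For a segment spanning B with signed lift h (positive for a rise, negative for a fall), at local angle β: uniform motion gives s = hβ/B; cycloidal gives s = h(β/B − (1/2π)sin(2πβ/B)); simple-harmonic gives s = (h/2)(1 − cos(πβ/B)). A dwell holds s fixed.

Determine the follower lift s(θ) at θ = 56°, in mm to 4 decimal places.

seg 1 [0°–35°] cycloidal, h=10: full span → s += 10 → s = 10.0000
seg 2 [35°–174.8°] cycloidal, h=14: θ=56° here. β=21, B=139.8. 14·(0.1502 − sin(2π·0.1502)/(2π)) = 0.2986 → s = 10.2986

10.2986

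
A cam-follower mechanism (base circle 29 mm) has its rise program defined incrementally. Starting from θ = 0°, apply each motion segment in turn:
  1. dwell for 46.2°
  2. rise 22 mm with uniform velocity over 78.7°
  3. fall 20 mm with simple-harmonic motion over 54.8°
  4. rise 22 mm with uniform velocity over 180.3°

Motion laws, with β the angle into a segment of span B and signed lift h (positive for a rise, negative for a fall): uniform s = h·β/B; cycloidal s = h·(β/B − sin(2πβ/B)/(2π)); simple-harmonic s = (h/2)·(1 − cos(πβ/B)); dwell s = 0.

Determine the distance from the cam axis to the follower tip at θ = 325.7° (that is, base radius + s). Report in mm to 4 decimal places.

seg 1 [0°–46.2°] dwell: s stays 0.0000
seg 2 [46.2°–124.9°] uniform, h=22: full span → s += 22 → s = 22.0000
seg 3 [124.9°–179.7°] simple-harmonic, h=-20: full span → s += -20 → s = 2.0000
seg 4 [179.7°–360°] uniform, h=22: θ=325.7° here. β=146, B=180.3. 22·146/180.3 = 17.8148 → s = 19.8148
radial distance = base radius + s = 29 + 19.8148 = 48.8148

48.8148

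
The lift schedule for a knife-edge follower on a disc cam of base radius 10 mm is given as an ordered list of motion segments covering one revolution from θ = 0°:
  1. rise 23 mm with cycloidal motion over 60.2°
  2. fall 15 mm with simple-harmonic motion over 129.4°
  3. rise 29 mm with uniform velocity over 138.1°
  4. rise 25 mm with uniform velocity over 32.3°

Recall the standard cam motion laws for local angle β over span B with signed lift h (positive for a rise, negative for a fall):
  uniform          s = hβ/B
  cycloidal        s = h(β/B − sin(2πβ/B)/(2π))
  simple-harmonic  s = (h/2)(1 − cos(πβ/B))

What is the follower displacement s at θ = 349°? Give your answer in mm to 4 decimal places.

seg 1 [0°–60.2°] cycloidal, h=23: full span → s += 23 → s = 23.0000
seg 2 [60.2°–189.6°] simple-harmonic, h=-15: full span → s += -15 → s = 8.0000
seg 3 [189.6°–327.7°] uniform, h=29: full span → s += 29 → s = 37.0000
seg 4 [327.7°–360°] uniform, h=25: θ=349° here. β=21.3, B=32.3. 25·21.3/32.3 = 16.4861 → s = 53.4861

53.4861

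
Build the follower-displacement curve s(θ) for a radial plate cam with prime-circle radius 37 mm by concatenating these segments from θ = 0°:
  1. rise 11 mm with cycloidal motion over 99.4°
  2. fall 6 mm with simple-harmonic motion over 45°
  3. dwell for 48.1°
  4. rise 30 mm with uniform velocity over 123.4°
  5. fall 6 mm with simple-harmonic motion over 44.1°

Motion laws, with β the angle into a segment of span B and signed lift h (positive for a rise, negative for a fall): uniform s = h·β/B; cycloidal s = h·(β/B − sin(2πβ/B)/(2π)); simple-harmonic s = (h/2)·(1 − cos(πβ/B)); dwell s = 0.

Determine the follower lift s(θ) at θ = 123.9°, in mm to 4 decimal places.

seg 1 [0°–99.4°] cycloidal, h=11: full span → s += 11 → s = 11.0000
seg 2 [99.4°–144.4°] simple-harmonic, h=-6: θ=123.9° here. β=24.5, B=45. -6/2·(1 − cos(π·0.5444)) = -3.4175 → s = 7.5825

7.5825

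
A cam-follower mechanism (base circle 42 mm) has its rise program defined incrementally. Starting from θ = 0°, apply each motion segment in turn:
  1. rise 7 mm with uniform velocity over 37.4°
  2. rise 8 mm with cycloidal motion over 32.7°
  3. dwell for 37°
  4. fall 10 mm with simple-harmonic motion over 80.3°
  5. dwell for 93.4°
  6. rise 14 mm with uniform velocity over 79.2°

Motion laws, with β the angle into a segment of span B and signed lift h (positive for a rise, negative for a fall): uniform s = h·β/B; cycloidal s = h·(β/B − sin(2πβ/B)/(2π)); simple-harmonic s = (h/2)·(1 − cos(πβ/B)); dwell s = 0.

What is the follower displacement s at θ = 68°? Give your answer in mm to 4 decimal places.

seg 1 [0°–37.4°] uniform, h=7: full span → s += 7 → s = 7.0000
seg 2 [37.4°–70.1°] cycloidal, h=8: θ=68° here. β=30.6, B=32.7. 8·(0.9358 − sin(2π·0.9358)/(2π)) = 7.9862 → s = 14.9862

14.9862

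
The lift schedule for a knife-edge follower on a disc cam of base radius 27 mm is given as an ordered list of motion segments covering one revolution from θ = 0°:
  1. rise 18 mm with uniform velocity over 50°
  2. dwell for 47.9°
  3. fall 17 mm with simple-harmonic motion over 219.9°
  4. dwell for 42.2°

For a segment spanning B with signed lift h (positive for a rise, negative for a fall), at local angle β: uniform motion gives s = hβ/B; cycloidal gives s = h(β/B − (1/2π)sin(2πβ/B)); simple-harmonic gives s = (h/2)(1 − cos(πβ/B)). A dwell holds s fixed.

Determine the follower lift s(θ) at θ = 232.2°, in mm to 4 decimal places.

seg 1 [0°–50°] uniform, h=18: full span → s += 18 → s = 18.0000
seg 2 [50°–97.9°] dwell: s stays 18.0000
seg 3 [97.9°–317.8°] simple-harmonic, h=-17: θ=232.2° here. β=134.3, B=219.9. -17/2·(1 − cos(π·0.6107)) = -11.3977 → s = 6.6023

6.6023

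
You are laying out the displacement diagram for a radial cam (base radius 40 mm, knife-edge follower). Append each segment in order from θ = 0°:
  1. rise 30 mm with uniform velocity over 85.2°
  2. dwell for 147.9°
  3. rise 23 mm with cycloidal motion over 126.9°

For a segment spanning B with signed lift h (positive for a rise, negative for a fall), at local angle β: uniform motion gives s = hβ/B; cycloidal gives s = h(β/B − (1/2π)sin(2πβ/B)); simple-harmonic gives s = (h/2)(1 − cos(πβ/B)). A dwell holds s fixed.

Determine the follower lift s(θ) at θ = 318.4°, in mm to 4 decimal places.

seg 1 [0°–85.2°] uniform, h=30: full span → s += 30 → s = 30.0000
seg 2 [85.2°–233.1°] dwell: s stays 30.0000
seg 3 [233.1°–360°] cycloidal, h=23: θ=318.4° here. β=85.3, B=126.9. 23·(0.6722 − sin(2π·0.6722)/(2π)) = 18.6919 → s = 48.6919

48.6919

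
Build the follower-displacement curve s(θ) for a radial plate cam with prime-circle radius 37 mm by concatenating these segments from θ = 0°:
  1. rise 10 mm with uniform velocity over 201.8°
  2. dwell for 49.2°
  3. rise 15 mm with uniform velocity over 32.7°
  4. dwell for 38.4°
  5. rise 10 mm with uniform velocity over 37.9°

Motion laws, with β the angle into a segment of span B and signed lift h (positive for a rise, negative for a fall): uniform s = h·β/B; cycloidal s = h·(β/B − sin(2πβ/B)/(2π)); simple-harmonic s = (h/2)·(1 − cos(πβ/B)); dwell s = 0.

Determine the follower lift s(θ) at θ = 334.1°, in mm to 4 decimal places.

seg 1 [0°–201.8°] uniform, h=10: full span → s += 10 → s = 10.0000
seg 2 [201.8°–251°] dwell: s stays 10.0000
seg 3 [251°–283.7°] uniform, h=15: full span → s += 15 → s = 25.0000
seg 4 [283.7°–322.1°] dwell: s stays 25.0000
seg 5 [322.1°–360°] uniform, h=10: θ=334.1° here. β=12, B=37.9. 10·12/37.9 = 3.1662 → s = 28.1662

28.1662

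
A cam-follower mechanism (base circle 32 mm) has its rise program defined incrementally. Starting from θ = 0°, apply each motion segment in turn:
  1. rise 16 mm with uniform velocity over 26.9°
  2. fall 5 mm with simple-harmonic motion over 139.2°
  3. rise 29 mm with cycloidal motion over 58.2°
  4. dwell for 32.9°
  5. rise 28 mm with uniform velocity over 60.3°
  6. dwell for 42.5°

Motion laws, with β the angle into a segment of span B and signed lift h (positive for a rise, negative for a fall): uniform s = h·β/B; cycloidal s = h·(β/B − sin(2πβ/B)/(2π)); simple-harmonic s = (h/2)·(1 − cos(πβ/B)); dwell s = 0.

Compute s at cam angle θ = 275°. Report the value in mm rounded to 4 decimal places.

seg 1 [0°–26.9°] uniform, h=16: full span → s += 16 → s = 16.0000
seg 2 [26.9°–166.1°] simple-harmonic, h=-5: full span → s += -5 → s = 11.0000
seg 3 [166.1°–224.3°] cycloidal, h=29: full span → s += 29 → s = 40.0000
seg 4 [224.3°–257.2°] dwell: s stays 40.0000
seg 5 [257.2°–317.5°] uniform, h=28: θ=275° here. β=17.8, B=60.3. 28·17.8/60.3 = 8.2653 → s = 48.2653

48.2653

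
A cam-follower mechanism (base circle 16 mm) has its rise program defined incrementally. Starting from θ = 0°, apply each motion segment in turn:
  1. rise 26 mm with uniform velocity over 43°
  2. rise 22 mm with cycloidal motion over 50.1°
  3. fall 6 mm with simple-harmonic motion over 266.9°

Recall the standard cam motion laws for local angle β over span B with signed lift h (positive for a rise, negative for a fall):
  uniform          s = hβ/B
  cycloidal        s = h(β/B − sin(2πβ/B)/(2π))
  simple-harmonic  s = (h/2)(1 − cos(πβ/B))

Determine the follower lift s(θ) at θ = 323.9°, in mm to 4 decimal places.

seg 1 [0°–43°] uniform, h=26: full span → s += 26 → s = 26.0000
seg 2 [43°–93.1°] cycloidal, h=22: full span → s += 22 → s = 48.0000
seg 3 [93.1°–360°] simple-harmonic, h=-6: θ=323.9° here. β=230.8, B=266.9. -6/2·(1 − cos(π·0.8647)) = -5.7332 → s = 42.2668

42.2668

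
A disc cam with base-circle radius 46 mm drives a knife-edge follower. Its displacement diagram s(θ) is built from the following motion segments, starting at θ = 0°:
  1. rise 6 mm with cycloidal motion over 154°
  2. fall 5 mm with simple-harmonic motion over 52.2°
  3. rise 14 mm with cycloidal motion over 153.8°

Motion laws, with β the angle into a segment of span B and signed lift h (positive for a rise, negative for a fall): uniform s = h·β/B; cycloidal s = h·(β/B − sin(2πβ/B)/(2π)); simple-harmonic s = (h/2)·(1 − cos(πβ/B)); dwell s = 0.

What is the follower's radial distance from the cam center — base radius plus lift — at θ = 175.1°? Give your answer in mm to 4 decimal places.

seg 1 [0°–154°] cycloidal, h=6: full span → s += 6 → s = 6.0000
seg 2 [154°–206.2°] simple-harmonic, h=-5: θ=175.1° here. β=21.1, B=52.2. -5/2·(1 − cos(π·0.4042)) = -1.7590 → s = 4.2410
radial distance = base radius + s = 46 + 4.2410 = 50.2410

50.2410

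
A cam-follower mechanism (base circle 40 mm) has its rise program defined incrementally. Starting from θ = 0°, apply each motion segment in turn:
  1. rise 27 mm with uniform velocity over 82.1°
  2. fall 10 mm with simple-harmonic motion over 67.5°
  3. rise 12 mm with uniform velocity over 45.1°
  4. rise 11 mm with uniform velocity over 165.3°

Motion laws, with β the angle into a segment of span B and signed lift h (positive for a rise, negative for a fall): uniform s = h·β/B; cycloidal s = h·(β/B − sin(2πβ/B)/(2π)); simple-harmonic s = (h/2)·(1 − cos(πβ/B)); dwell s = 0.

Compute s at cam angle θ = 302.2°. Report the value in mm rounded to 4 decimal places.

seg 1 [0°–82.1°] uniform, h=27: full span → s += 27 → s = 27.0000
seg 2 [82.1°–149.6°] simple-harmonic, h=-10: full span → s += -10 → s = 17.0000
seg 3 [149.6°–194.7°] uniform, h=12: full span → s += 12 → s = 29.0000
seg 4 [194.7°–360°] uniform, h=11: θ=302.2° here. β=107.5, B=165.3. 11·107.5/165.3 = 7.1537 → s = 36.1537

36.1537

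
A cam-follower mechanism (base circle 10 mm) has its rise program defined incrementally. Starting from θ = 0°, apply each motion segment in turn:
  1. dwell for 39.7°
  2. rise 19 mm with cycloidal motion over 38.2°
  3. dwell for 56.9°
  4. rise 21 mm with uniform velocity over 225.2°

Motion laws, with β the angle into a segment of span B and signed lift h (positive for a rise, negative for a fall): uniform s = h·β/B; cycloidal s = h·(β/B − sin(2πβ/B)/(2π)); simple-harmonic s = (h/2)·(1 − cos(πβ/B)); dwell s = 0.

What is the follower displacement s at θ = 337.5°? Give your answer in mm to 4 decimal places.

seg 1 [0°–39.7°] dwell: s stays 0.0000
seg 2 [39.7°–77.9°] cycloidal, h=19: full span → s += 19 → s = 19.0000
seg 3 [77.9°–134.8°] dwell: s stays 19.0000
seg 4 [134.8°–360°] uniform, h=21: θ=337.5° here. β=202.7, B=225.2. 21·202.7/225.2 = 18.9019 → s = 37.9019

37.9019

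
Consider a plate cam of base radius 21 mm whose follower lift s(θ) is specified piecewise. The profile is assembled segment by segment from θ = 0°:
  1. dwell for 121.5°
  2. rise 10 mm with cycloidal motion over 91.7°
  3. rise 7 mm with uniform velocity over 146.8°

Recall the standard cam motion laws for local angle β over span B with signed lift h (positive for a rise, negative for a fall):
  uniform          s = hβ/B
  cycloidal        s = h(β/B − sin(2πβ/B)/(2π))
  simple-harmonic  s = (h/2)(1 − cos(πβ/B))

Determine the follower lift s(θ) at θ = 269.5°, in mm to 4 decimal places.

seg 1 [0°–121.5°] dwell: s stays 0.0000
seg 2 [121.5°–213.2°] cycloidal, h=10: full span → s += 10 → s = 10.0000
seg 3 [213.2°–360°] uniform, h=7: θ=269.5° here. β=56.3, B=146.8. 7·56.3/146.8 = 2.6846 → s = 12.6846

12.6846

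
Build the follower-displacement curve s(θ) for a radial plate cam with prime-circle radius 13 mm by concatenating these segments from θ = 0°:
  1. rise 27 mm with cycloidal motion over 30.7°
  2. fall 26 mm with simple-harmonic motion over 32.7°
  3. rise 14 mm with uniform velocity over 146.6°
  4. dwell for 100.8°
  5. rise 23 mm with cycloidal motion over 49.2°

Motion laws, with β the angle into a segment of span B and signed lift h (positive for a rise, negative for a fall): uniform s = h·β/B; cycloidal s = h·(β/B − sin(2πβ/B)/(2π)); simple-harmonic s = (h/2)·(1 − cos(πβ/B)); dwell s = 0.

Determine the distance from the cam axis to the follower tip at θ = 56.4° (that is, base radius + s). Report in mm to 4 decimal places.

seg 1 [0°–30.7°] cycloidal, h=27: full span → s += 27 → s = 27.0000
seg 2 [30.7°–63.4°] simple-harmonic, h=-26: θ=56.4° here. β=25.7, B=32.7. -26/2·(1 − cos(π·0.7859)) = -23.1694 → s = 3.8306
radial distance = base radius + s = 13 + 3.8306 = 16.8306

16.8306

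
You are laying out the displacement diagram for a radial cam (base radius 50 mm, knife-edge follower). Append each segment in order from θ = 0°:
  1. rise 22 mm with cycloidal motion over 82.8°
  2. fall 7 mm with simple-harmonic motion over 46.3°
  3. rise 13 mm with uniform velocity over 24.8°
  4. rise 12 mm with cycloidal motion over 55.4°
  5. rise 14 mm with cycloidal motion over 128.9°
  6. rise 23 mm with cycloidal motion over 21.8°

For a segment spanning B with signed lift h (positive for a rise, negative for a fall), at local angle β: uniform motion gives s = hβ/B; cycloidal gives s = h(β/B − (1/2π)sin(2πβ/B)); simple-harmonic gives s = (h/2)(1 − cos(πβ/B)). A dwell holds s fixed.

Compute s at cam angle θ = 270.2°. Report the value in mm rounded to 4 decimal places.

seg 1 [0°–82.8°] cycloidal, h=22: full span → s += 22 → s = 22.0000
seg 2 [82.8°–129.1°] simple-harmonic, h=-7: full span → s += -7 → s = 15.0000
seg 3 [129.1°–153.9°] uniform, h=13: full span → s += 13 → s = 28.0000
seg 4 [153.9°–209.3°] cycloidal, h=12: full span → s += 12 → s = 40.0000
seg 5 [209.3°–338.2°] cycloidal, h=14: θ=270.2° here. β=60.9, B=128.9. 14·(0.4725 − sin(2π·0.4725)/(2π)) = 6.2308 → s = 46.2308

46.2308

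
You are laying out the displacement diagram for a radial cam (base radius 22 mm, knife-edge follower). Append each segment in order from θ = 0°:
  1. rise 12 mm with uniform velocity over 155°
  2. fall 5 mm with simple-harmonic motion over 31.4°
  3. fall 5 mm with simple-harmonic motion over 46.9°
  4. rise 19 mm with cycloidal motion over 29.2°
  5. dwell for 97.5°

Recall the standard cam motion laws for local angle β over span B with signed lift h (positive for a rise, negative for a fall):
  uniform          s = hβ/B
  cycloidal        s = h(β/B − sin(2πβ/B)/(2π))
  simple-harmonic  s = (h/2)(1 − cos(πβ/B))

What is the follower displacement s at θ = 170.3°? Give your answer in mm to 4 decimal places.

seg 1 [0°–155°] uniform, h=12: full span → s += 12 → s = 12.0000
seg 2 [155°–186.4°] simple-harmonic, h=-5: θ=170.3° here. β=15.3, B=31.4. -5/2·(1 − cos(π·0.4873)) = -2.4000 → s = 9.6000

9.6000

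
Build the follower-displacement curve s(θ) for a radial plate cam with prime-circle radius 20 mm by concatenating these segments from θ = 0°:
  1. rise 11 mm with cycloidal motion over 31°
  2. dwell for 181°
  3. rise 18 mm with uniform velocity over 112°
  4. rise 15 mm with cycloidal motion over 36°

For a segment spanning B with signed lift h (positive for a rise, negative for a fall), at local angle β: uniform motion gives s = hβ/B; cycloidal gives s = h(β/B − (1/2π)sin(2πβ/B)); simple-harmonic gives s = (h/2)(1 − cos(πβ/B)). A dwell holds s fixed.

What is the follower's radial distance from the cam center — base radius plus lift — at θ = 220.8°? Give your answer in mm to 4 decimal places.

seg 1 [0°–31°] cycloidal, h=11: full span → s += 11 → s = 11.0000
seg 2 [31°–212°] dwell: s stays 11.0000
seg 3 [212°–324°] uniform, h=18: θ=220.8° here. β=8.8, B=112. 18·8.8/112 = 1.4143 → s = 12.4143
radial distance = base radius + s = 20 + 12.4143 = 32.4143

32.4143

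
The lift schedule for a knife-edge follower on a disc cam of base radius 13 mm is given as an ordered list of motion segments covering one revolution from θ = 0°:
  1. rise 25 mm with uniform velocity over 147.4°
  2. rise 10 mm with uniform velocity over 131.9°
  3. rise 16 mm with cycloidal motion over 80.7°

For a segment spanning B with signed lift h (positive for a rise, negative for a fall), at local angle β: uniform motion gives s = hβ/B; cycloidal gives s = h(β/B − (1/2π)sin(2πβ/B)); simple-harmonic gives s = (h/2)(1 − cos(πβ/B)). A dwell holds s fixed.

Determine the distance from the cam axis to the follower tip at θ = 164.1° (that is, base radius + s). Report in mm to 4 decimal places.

seg 1 [0°–147.4°] uniform, h=25: full span → s += 25 → s = 25.0000
seg 2 [147.4°–279.3°] uniform, h=10: θ=164.1° here. β=16.7, B=131.9. 10·16.7/131.9 = 1.2661 → s = 26.2661
radial distance = base radius + s = 13 + 26.2661 = 39.2661

39.2661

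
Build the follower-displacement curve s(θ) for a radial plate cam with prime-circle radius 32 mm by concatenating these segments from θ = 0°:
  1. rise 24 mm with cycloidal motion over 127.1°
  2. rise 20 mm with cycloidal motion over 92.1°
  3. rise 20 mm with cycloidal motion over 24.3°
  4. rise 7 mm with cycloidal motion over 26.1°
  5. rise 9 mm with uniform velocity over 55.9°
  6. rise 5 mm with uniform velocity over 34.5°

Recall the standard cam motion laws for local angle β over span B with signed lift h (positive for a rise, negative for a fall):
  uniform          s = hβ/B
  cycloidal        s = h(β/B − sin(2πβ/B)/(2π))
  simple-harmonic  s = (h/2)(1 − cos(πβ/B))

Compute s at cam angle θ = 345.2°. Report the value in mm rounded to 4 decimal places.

seg 1 [0°–127.1°] cycloidal, h=24: full span → s += 24 → s = 24.0000
seg 2 [127.1°–219.2°] cycloidal, h=20: full span → s += 20 → s = 44.0000
seg 3 [219.2°–243.5°] cycloidal, h=20: full span → s += 20 → s = 64.0000
seg 4 [243.5°–269.6°] cycloidal, h=7: full span → s += 7 → s = 71.0000
seg 5 [269.6°–325.5°] uniform, h=9: full span → s += 9 → s = 80.0000
seg 6 [325.5°–360°] uniform, h=5: θ=345.2° here. β=19.7, B=34.5. 5·19.7/34.5 = 2.8551 → s = 82.8551

82.8551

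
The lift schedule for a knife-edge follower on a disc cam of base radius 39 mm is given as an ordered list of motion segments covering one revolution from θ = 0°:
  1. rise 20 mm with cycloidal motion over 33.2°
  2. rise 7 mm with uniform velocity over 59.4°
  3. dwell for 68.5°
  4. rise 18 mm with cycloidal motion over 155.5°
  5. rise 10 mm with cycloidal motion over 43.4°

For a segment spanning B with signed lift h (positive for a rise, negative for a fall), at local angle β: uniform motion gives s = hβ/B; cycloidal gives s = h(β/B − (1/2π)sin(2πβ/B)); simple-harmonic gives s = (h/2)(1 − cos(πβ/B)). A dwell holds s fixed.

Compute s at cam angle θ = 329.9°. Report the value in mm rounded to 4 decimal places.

seg 1 [0°–33.2°] cycloidal, h=20: full span → s += 20 → s = 20.0000
seg 2 [33.2°–92.6°] uniform, h=7: full span → s += 7 → s = 27.0000
seg 3 [92.6°–161.1°] dwell: s stays 27.0000
seg 4 [161.1°–316.6°] cycloidal, h=18: full span → s += 18 → s = 45.0000
seg 5 [316.6°–360°] cycloidal, h=10: θ=329.9° here. β=13.3, B=43.4. 10·(0.3065 − sin(2π·0.3065)/(2π)) = 1.5720 → s = 46.5720

46.5720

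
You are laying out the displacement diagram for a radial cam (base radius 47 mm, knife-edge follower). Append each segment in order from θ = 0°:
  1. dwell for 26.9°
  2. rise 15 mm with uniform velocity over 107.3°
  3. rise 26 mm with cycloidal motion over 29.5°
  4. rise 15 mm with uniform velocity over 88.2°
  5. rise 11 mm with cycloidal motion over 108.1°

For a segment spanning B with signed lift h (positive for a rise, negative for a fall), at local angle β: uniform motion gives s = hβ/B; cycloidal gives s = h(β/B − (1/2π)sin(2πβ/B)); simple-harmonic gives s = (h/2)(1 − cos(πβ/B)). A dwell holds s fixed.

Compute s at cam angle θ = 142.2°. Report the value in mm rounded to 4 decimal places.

seg 1 [0°–26.9°] dwell: s stays 0.0000
seg 2 [26.9°–134.2°] uniform, h=15: full span → s += 15 → s = 15.0000
seg 3 [134.2°–163.7°] cycloidal, h=26: θ=142.2° here. β=8, B=29.5. 26·(0.2712 − sin(2π·0.2712)/(2π)) = 2.9494 → s = 17.9494

17.9494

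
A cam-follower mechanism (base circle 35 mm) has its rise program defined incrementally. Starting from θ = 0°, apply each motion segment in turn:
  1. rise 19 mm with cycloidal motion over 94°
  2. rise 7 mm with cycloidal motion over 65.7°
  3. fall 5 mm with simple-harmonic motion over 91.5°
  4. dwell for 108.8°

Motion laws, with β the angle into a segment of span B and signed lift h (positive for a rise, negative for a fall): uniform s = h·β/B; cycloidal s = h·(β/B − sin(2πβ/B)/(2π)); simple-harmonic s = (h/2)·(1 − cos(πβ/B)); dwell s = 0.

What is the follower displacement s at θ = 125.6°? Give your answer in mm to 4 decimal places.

seg 1 [0°–94°] cycloidal, h=19: full span → s += 19 → s = 19.0000
seg 2 [94°–159.7°] cycloidal, h=7: θ=125.6° here. β=31.6, B=65.7. 7·(0.4810 − sin(2π·0.4810)/(2π)) = 3.2340 → s = 22.2340

22.2340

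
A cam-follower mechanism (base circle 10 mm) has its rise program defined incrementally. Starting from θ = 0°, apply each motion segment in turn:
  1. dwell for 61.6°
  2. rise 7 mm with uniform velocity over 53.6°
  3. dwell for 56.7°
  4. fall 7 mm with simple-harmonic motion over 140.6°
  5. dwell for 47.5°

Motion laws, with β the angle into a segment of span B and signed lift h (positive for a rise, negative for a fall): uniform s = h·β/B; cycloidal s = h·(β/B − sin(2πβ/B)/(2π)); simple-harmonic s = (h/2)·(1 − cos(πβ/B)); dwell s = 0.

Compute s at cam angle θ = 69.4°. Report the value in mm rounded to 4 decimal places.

seg 1 [0°–61.6°] dwell: s stays 0.0000
seg 2 [61.6°–115.2°] uniform, h=7: θ=69.4° here. β=7.8, B=53.6. 7·7.8/53.6 = 1.0187 → s = 1.0187

1.0187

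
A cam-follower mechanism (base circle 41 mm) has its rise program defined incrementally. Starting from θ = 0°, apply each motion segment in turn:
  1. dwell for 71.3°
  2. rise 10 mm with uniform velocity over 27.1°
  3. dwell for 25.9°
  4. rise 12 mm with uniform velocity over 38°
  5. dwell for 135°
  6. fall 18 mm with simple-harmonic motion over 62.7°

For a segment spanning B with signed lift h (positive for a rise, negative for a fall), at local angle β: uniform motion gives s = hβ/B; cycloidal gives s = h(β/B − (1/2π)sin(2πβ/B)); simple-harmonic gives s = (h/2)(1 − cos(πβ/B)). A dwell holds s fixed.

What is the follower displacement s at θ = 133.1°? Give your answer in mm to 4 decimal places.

seg 1 [0°–71.3°] dwell: s stays 0.0000
seg 2 [71.3°–98.4°] uniform, h=10: full span → s += 10 → s = 10.0000
seg 3 [98.4°–124.3°] dwell: s stays 10.0000
seg 4 [124.3°–162.3°] uniform, h=12: θ=133.1° here. β=8.8, B=38. 12·8.8/38 = 2.7789 → s = 12.7789

12.7789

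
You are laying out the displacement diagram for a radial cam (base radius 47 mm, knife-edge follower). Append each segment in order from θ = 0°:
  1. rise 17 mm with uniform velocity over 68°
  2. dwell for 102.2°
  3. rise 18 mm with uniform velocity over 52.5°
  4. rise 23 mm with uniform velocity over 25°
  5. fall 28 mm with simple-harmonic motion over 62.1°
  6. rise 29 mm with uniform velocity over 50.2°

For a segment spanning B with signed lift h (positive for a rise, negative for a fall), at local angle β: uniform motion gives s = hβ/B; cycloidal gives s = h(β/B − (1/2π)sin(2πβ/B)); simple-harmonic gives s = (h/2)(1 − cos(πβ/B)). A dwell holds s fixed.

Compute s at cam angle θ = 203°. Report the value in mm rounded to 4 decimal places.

seg 1 [0°–68°] uniform, h=17: full span → s += 17 → s = 17.0000
seg 2 [68°–170.2°] dwell: s stays 17.0000
seg 3 [170.2°–222.7°] uniform, h=18: θ=203° here. β=32.8, B=52.5. 18·32.8/52.5 = 11.2457 → s = 28.2457

28.2457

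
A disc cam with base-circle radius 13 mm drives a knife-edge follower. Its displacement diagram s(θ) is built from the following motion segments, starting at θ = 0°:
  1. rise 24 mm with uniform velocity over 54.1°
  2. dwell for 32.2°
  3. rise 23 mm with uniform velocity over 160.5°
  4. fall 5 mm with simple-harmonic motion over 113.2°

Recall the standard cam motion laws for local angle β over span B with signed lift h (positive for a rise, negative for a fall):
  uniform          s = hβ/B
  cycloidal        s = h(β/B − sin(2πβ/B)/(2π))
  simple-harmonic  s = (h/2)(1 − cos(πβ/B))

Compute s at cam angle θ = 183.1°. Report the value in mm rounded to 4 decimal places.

seg 1 [0°–54.1°] uniform, h=24: full span → s += 24 → s = 24.0000
seg 2 [54.1°–86.3°] dwell: s stays 24.0000
seg 3 [86.3°–246.8°] uniform, h=23: θ=183.1° here. β=96.8, B=160.5. 23·96.8/160.5 = 13.8717 → s = 37.8717

37.8717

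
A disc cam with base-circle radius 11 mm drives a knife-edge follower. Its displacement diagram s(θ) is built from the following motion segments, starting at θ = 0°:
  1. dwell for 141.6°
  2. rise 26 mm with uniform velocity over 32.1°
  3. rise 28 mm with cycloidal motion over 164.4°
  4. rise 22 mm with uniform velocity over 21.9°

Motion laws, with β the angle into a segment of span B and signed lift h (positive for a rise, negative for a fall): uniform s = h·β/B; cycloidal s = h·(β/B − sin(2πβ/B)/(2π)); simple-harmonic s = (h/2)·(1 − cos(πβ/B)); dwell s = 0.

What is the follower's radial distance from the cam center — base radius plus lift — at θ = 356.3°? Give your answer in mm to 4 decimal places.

seg 1 [0°–141.6°] dwell: s stays 0.0000
seg 2 [141.6°–173.7°] uniform, h=26: full span → s += 26 → s = 26.0000
seg 3 [173.7°–338.1°] cycloidal, h=28: full span → s += 28 → s = 54.0000
seg 4 [338.1°–360°] uniform, h=22: θ=356.3° here. β=18.2, B=21.9. 22·18.2/21.9 = 18.2831 → s = 72.2831
radial distance = base radius + s = 11 + 72.2831 = 83.2831

83.2831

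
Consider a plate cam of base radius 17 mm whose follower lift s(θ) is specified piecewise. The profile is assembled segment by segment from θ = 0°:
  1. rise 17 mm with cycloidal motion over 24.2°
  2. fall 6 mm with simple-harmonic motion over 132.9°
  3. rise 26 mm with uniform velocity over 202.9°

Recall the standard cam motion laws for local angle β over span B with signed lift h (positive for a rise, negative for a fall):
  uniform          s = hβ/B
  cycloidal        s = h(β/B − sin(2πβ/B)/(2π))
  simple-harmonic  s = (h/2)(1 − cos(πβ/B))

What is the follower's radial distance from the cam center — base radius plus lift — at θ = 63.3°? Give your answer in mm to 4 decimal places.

seg 1 [0°–24.2°] cycloidal, h=17: full span → s += 17 → s = 17.0000
seg 2 [24.2°–157.1°] simple-harmonic, h=-6: θ=63.3° here. β=39.1, B=132.9. -6/2·(1 − cos(π·0.2942)) = -1.1928 → s = 15.8072
radial distance = base radius + s = 17 + 15.8072 = 32.8072

32.8072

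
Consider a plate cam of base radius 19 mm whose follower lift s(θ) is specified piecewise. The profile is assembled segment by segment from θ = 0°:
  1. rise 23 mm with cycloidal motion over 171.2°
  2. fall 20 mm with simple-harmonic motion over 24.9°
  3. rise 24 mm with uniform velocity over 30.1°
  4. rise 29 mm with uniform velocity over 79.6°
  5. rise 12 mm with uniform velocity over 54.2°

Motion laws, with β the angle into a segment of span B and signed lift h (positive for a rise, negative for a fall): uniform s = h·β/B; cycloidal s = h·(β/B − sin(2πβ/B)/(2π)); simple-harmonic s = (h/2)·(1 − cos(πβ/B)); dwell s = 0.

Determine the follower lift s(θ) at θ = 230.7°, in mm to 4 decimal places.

seg 1 [0°–171.2°] cycloidal, h=23: full span → s += 23 → s = 23.0000
seg 2 [171.2°–196.1°] simple-harmonic, h=-20: full span → s += -20 → s = 3.0000
seg 3 [196.1°–226.2°] uniform, h=24: full span → s += 24 → s = 27.0000
seg 4 [226.2°–305.8°] uniform, h=29: θ=230.7° here. β=4.5, B=79.6. 29·4.5/79.6 = 1.6394 → s = 28.6394

28.6394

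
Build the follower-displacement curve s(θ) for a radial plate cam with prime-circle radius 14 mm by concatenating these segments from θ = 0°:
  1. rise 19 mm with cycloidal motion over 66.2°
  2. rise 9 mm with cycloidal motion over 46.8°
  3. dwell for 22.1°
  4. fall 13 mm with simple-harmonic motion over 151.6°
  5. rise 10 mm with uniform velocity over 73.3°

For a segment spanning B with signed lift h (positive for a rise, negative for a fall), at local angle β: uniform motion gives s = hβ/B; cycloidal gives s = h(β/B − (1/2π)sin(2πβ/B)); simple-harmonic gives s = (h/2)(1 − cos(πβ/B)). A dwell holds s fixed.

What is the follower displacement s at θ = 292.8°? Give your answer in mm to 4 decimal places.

seg 1 [0°–66.2°] cycloidal, h=19: full span → s += 19 → s = 19.0000
seg 2 [66.2°–113°] cycloidal, h=9: full span → s += 9 → s = 28.0000
seg 3 [113°–135.1°] dwell: s stays 28.0000
seg 4 [135.1°–286.7°] simple-harmonic, h=-13: full span → s += -13 → s = 15.0000
seg 5 [286.7°–360°] uniform, h=10: θ=292.8° here. β=6.1, B=73.3. 10·6.1/73.3 = 0.8322 → s = 15.8322

15.8322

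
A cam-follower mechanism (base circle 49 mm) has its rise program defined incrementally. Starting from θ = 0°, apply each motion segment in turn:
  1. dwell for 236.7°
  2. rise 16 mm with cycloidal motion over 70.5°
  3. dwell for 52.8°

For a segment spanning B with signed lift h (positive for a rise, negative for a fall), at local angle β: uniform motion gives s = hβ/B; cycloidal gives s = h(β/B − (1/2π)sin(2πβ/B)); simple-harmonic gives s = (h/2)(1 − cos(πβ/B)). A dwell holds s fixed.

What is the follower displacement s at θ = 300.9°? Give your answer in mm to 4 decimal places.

seg 1 [0°–236.7°] dwell: s stays 0.0000
seg 2 [236.7°–307.2°] cycloidal, h=16: θ=300.9° here. β=64.2, B=70.5. 16·(0.9106 − sin(2π·0.9106)/(2π)) = 15.9261 → s = 15.9261

15.9261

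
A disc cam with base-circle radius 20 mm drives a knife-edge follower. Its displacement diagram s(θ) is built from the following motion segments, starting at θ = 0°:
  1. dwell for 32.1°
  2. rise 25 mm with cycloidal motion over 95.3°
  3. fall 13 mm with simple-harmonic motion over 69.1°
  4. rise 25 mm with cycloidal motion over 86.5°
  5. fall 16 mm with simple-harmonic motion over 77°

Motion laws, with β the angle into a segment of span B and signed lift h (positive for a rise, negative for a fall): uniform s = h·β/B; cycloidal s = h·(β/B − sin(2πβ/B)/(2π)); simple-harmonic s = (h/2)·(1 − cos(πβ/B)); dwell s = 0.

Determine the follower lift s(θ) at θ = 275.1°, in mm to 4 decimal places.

seg 1 [0°–32.1°] dwell: s stays 0.0000
seg 2 [32.1°–127.4°] cycloidal, h=25: full span → s += 25 → s = 25.0000
seg 3 [127.4°–196.5°] simple-harmonic, h=-13: full span → s += -13 → s = 12.0000
seg 4 [196.5°–283°] cycloidal, h=25: θ=275.1° here. β=78.6, B=86.5. 25·(0.9087 − sin(2π·0.9087)/(2π)) = 24.8767 → s = 36.8767

36.8767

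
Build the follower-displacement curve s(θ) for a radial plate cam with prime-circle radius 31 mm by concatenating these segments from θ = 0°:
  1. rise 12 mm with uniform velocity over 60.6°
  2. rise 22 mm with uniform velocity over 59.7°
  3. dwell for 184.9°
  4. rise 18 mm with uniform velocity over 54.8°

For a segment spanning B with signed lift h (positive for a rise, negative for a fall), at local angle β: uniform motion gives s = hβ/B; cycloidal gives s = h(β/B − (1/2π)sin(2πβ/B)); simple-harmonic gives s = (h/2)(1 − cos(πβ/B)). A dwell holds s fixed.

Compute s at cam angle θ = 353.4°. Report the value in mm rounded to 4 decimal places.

seg 1 [0°–60.6°] uniform, h=12: full span → s += 12 → s = 12.0000
seg 2 [60.6°–120.3°] uniform, h=22: full span → s += 22 → s = 34.0000
seg 3 [120.3°–305.2°] dwell: s stays 34.0000
seg 4 [305.2°–360°] uniform, h=18: θ=353.4° here. β=48.2, B=54.8. 18·48.2/54.8 = 15.8321 → s = 49.8321

49.8321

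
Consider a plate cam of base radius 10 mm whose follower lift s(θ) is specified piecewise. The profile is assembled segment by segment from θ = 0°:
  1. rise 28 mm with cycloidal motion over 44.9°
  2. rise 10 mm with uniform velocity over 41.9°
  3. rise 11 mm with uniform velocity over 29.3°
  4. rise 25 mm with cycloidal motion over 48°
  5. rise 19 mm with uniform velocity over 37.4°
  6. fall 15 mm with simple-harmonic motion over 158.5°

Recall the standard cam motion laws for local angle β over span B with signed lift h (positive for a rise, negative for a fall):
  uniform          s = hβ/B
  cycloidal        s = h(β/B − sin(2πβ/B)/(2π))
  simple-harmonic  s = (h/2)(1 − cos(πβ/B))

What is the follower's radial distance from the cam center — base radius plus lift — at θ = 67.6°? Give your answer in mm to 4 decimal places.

seg 1 [0°–44.9°] cycloidal, h=28: full span → s += 28 → s = 28.0000
seg 2 [44.9°–86.8°] uniform, h=10: θ=67.6° here. β=22.7, B=41.9. 10·22.7/41.9 = 5.4177 → s = 33.4177
radial distance = base radius + s = 10 + 33.4177 = 43.4177

43.4177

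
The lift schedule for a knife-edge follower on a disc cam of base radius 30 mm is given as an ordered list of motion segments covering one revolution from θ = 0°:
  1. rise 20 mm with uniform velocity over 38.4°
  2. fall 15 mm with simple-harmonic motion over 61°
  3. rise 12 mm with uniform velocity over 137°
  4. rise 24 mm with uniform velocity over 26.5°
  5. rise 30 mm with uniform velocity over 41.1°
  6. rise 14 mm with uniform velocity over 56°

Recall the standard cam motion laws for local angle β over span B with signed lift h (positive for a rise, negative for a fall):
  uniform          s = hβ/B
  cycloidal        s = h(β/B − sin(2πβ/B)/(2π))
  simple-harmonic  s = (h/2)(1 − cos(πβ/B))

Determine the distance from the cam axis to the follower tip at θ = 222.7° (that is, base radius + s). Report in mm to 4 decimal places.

seg 1 [0°–38.4°] uniform, h=20: full span → s += 20 → s = 20.0000
seg 2 [38.4°–99.4°] simple-harmonic, h=-15: full span → s += -15 → s = 5.0000
seg 3 [99.4°–236.4°] uniform, h=12: θ=222.7° here. β=123.3, B=137. 12·123.3/137 = 10.8000 → s = 15.8000
radial distance = base radius + s = 30 + 15.8000 = 45.8000

45.8000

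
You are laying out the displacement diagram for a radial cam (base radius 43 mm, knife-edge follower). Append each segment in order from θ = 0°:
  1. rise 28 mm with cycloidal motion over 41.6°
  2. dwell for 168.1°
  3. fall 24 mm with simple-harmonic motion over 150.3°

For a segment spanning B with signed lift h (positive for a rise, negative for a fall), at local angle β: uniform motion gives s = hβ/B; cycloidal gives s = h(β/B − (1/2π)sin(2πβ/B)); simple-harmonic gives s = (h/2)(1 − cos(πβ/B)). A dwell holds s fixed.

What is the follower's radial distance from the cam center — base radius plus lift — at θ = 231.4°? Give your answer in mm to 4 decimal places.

seg 1 [0°–41.6°] cycloidal, h=28: full span → s += 28 → s = 28.0000
seg 2 [41.6°–209.7°] dwell: s stays 28.0000
seg 3 [209.7°–360°] simple-harmonic, h=-24: θ=231.4° here. β=21.7, B=150.3. -24/2·(1 − cos(π·0.1444)) = -1.2134 → s = 26.7866
radial distance = base radius + s = 43 + 26.7866 = 69.7866

69.7866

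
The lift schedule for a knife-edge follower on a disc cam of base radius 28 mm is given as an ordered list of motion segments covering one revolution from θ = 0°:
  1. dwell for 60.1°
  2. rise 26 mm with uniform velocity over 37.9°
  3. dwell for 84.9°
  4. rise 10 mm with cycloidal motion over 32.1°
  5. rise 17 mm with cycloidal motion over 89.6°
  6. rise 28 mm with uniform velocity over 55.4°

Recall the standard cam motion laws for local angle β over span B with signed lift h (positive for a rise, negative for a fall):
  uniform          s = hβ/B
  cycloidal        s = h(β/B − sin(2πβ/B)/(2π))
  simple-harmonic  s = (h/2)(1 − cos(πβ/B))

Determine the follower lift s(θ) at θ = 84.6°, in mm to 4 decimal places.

seg 1 [0°–60.1°] dwell: s stays 0.0000
seg 2 [60.1°–98°] uniform, h=26: θ=84.6° here. β=24.5, B=37.9. 26·24.5/37.9 = 16.8074 → s = 16.8074

16.8074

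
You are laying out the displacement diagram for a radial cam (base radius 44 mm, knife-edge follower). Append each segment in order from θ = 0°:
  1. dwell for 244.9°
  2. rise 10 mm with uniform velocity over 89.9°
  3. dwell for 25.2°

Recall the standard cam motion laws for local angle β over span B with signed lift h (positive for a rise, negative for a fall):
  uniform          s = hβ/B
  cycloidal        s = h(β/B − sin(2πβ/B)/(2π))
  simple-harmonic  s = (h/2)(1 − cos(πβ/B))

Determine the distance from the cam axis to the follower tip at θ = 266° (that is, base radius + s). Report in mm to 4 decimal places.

seg 1 [0°–244.9°] dwell: s stays 0.0000
seg 2 [244.9°–334.8°] uniform, h=10: θ=266° here. β=21.1, B=89.9. 10·21.1/89.9 = 2.3471 → s = 2.3471
radial distance = base radius + s = 44 + 2.3471 = 46.3471

46.3471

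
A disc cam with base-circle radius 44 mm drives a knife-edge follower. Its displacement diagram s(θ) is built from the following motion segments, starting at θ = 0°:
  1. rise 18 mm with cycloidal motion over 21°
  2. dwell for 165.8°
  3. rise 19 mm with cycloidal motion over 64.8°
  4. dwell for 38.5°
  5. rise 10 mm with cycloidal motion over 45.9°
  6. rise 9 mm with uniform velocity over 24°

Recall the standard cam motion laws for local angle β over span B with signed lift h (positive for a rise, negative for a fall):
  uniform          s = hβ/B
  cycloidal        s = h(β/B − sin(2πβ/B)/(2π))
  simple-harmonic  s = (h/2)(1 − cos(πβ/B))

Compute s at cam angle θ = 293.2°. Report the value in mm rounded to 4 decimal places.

seg 1 [0°–21°] cycloidal, h=18: full span → s += 18 → s = 18.0000
seg 2 [21°–186.8°] dwell: s stays 18.0000
seg 3 [186.8°–251.6°] cycloidal, h=19: full span → s += 19 → s = 37.0000
seg 4 [251.6°–290.1°] dwell: s stays 37.0000
seg 5 [290.1°–336°] cycloidal, h=10: θ=293.2° here. β=3.1, B=45.9. 10·(0.0675 − sin(2π·0.0675)/(2π)) = 0.0201 → s = 37.0201

37.0201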